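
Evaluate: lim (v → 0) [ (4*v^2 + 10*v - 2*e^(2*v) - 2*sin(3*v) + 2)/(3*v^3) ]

19/9

Substitution gives 0/0; apply L'Hôpital's rule 3 times.
After differentiating numerator and denominator 3 times the quotient is (-16*e^(2*v) + 54*cos(3*v))/(18); at v = 0 this is 19/9.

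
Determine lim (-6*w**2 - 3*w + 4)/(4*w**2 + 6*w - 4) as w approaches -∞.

Numerator and denominator both have degree 2.
Dividing every term by w^2, all lower-order terms vanish and the limit is the ratio of leading coefficients, -6/(4) = -3/2.

-3/2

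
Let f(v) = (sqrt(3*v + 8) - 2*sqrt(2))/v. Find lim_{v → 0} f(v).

3*√(2)/8

Substitution gives 0/0. Multiply numerator and denominator by the conjugate √(8 + 3v) + √8.
The numerator becomes (8 + 3v) − 8 = 3v, so the expression simplifies to 3/(√(8 + 3v) + √8).
Letting v → 0 gives 3/(2√8) = 3*√(2)/8.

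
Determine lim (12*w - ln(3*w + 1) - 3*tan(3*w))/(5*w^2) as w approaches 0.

Substitution gives 0/0; apply L'Hôpital's rule 2 times.
After differentiating numerator and denominator 2 times the quotient is (-54*tan(3*w)/cos(3*w)^2 + 9/(3*w + 1)^2)/(10); at w = 0 this is 9/10.

9/10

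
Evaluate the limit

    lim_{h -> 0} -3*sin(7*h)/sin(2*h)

-21/2

Substitution gives 0/0.
Divide numerator and denominator by h: sin(7h)/h → 7 and sin(2h)/h → 2, so the limit is -3·7/2 = -21/2.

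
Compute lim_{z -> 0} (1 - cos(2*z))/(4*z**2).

1/2

Substitution gives 0/0.
Use (1 − cos u)/u² → 1/2 with u = 2z: the limit is 2²/(2·4) = 1/2.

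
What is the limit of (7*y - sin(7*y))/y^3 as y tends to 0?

Direct substitution gives 0/0.
Apply L'Hôpital: lim (7 - 7*cos(7*y))/(3*y^2), still 0/0.
Apply L'Hôpital: lim (49*sin(7*y))/(6*y), still 0/0.
After 3 applications of L'Hôpital's rule the quotient is (343*cos(7*y))/(6); substituting y = 0 gives 343/6.

343/6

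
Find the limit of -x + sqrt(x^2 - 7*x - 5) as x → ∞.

An ∞ − ∞ form. Rationalising with the conjugate, the difference becomes (-7x - 5) / (√(x^2 - 7*x - 5) + x).
For large x the denominator behaves like 2·x, so the quotient tends to -7/2 = -7/2.

-7/2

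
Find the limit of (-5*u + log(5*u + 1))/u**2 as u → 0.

-25/2

Direct substitution gives 0/0.
Apply L'Hôpital: lim (-5 + 5/(5*u + 1))/(2*u), still 0/0.
After 2 applications of L'Hôpital's rule the quotient is (-25/(5*u + 1)^2)/(2); substituting u = 0 gives -25/2.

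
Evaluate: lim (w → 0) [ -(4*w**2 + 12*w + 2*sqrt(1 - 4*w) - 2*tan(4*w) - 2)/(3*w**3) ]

Substitution gives 0/0 (the numerator vanishes to order 3).
Expand each term to order w^3: the coefficient of w^3 in 2·√(1 - 4w) is -8 and in -2·tan(4w) is -128/3.
Lower-order terms cancel with the polynomial part, so the numerator is (-152/3)·w^3 + o(w^3), and the limit is (-152/3)/(-3) = 152/9.

152/9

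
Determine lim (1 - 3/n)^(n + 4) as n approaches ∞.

The base → 1 and the exponent → ∞: a 1^∞ form.
Take logarithms: (n + 4)·ln(1 - 3/n). Since ln(1+u) ~ u for small u, this behaves like (n)·(-3/n) → -3.
So the limit is e^(-3).

e^(-3)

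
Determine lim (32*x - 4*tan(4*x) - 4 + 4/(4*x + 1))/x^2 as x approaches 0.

Substitution gives 0/0; apply L'Hôpital's rule 2 times.
After differentiating numerator and denominator 2 times the quotient is (-128*tan(4*x)/cos(4*x)^2 + 128/(4*x + 1)^3)/(2); at x = 0 this is 64.

64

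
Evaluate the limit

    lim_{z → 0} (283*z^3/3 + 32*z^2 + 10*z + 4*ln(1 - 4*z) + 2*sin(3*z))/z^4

Substitution gives 0/0 (the numerator vanishes to order 4).
Expand each term to order z^4: the coefficient of z^4 in 2·sin(3z) is 0 and in 4·ln(1 - 4z) is -256.
Lower-order terms cancel with the polynomial part, so the numerator is (-256)·z^4 + o(z^4), and the limit is (-256)/(1) = -256.

-256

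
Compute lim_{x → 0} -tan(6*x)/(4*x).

-3/2

Substitution gives 0/0.
Since tan(u)/u → 1 as u → 0, tan(6x)/(6x) → 1 and the limit is 6/(-4) = -3/2.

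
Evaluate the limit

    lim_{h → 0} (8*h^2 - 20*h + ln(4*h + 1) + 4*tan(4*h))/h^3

320/3

Substitution gives 0/0 (the numerator vanishes to order 3).
Expand each term to order h^3: the coefficient of h^3 in 4·tan(4h) is 256/3 and in ln(1 + 4h) is 64/3.
Lower-order terms cancel with the polynomial part, so the numerator is (320/3)·h^3 + o(h^3), and the limit is (320/3)/(1) = 320/3.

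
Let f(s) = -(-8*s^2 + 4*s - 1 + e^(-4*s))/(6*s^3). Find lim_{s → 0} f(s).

Direct substitution gives 0/0.
Apply L'Hôpital: lim (-16*s + 4 - 4*e^(-4*s))/(-18*s^2), still 0/0.
Apply L'Hôpital: lim (-16 + 16*e^(-4*s))/(-36*s), still 0/0.
After 3 applications of L'Hôpital's rule the quotient is (-64*e^(-4*s))/(-36); substituting s = 0 gives 16/9.

16/9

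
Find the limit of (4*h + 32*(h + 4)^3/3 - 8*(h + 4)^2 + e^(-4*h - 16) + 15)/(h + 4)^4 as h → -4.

32/3

Direct substitution gives 0/0.
Apply L'Hôpital: lim (-16*h + 32*(h + 4)^2 - 4*e^(-4*h - 16) - 60)/(4*(h + 4)^3), still 0/0.
Apply L'Hôpital: lim (64*h + 16*e^(-4*h - 16) + 240)/(12*(h + 4)^2), still 0/0.
Apply L'Hôpital: lim (64 - 64*e^(-4*h - 16))/(24*h + 96), still 0/0.
After 4 applications of L'Hôpital's rule the quotient is (256*e^(-4*h - 16))/(24); substituting h = -4 gives 32/3.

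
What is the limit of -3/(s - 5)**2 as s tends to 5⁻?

-∞

As s → 5⁻, (s - 5) → 0⁻, so (s - 5)^2 → 0⁺ and -3/(s - 5)^2 → -∞.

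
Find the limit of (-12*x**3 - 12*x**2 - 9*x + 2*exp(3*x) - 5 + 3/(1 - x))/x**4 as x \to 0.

39/4

Substitution gives 0/0 (the numerator vanishes to order 4).
Expand each term to order x^4: the coefficient of x^4 in 2·e^(3x) is 27/4 and in 3·1/(1 - x) is 3.
Lower-order terms cancel with the polynomial part, so the numerator is (39/4)·x^4 + o(x^4), and the limit is (39/4)/(1) = 39/4.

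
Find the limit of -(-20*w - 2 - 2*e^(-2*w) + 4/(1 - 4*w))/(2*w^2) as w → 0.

-30

Substitution gives 0/0; apply L'Hôpital's rule 2 times.
After differentiating numerator and denominator 2 times the quotient is (-8*e^(-2*w) - 128/(4*w - 1)^3)/(-4); at w = 0 this is -30.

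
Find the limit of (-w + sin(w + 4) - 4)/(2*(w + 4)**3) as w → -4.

-1/12

Direct substitution gives 0/0.
Apply L'Hôpital: lim (cos(w + 4) - 1)/(6*(w + 4)^2), still 0/0.
Apply L'Hôpital: lim (-sin(w + 4))/(12*w + 48), still 0/0.
After 3 applications of L'Hôpital's rule the quotient is (-cos(w + 4))/(12); substituting w = -4 gives -1/12.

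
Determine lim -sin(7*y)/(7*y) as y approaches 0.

Substitution gives 0/0.
Write it as (7/(-7))·sin(7y)/(7y); since sin(u)/u → 1, the limit is -1.

-1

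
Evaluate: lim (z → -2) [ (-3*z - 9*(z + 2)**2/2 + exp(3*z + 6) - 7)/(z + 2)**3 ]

Direct substitution gives 0/0.
Apply L'Hôpital: lim (-9*z + 3*e^(3*z + 6) - 21)/(3*(z + 2)^2), still 0/0.
Apply L'Hôpital: lim (9*e^(3*z + 6) - 9)/(6*z + 12), still 0/0.
After 3 applications of L'Hôpital's rule the quotient is (27*e^(3*z + 6))/(6); substituting z = -2 gives 9/2.

9/2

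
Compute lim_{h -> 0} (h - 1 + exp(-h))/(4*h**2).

Direct substitution gives 0/0.
Apply L'Hôpital: lim (1 - e^(-h))/(8*h), still 0/0.
After 2 applications of L'Hôpital's rule the quotient is (e^(-h))/(8); substituting h = 0 gives 1/8.

1/8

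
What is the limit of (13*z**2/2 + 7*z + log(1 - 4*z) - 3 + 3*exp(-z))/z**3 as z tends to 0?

Substitution gives 0/0; apply L'Hôpital's rule 3 times.
After differentiating numerator and denominator 3 times the quotient is (-3*e^(-z) + 128/(4*z - 1)^3)/(6); at z = 0 this is -131/6.

-131/6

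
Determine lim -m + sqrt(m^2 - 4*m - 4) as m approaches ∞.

This has the form ∞ − ∞. Multiply and divide by the conjugate √(m^2 - 4*m - 4) + m.
That gives (-4m - 4) / (√(m^2 - 4*m - 4) + m).
Divide numerator and denominator by m: the limit is -4/(2·1) = -2.

-2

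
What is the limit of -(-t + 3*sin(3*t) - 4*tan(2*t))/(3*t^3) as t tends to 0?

145/18

Substitution gives 0/0 (the numerator vanishes to order 3).
Expand each term to order t^3: the coefficient of t^3 in -4·tan(2t) is -32/3 and in 3·sin(3t) is -27/2.
Lower-order terms cancel with the polynomial part, so the numerator is (-145/6)·t^3 + o(t^3), and the limit is (-145/6)/(-3) = 145/18.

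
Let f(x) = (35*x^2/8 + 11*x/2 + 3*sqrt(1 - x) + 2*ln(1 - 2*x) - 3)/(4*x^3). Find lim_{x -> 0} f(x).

Substitution gives 0/0 (the numerator vanishes to order 3).
Expand each term to order x^3: the coefficient of x^3 in 2·ln(1 - 2x) is -16/3 and in 3·√(1 - x) is -3/16.
Lower-order terms cancel with the polynomial part, so the numerator is (-265/48)·x^3 + o(x^3), and the limit is (-265/48)/(4) = -265/192.

-265/192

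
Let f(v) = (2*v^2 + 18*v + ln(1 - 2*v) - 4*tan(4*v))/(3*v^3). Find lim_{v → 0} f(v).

-88/3

Substitution gives 0/0; apply L'Hôpital's rule 3 times.
After differentiating numerator and denominator 3 times the quotient is (-1024*tan(4*v)^2/cos(4*v)^2 - 512/cos(4*v)^4 + 16/(2*v - 1)^3)/(18); at v = 0 this is -88/3.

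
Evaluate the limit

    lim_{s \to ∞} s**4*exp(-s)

Write as s^4/e^{1s}, an ∞/∞ form.
Exponential growth dominates any polynomial, so repeated L'Hôpital (or the standard result) gives 0.

0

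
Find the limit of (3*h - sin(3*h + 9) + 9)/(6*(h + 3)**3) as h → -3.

Direct substitution gives 0/0.
Apply L'Hôpital: lim (3 - 3*cos(3*h + 9))/(18*(h + 3)^2), still 0/0.
Apply L'Hôpital: lim (9*sin(3*h + 9))/(36*h + 108), still 0/0.
After 3 applications of L'Hôpital's rule the quotient is (27*cos(3*h + 9))/(36); substituting h = -3 gives 3/4.

3/4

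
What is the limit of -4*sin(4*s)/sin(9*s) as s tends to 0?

-16/9

Substitution gives 0/0.
Divide numerator and denominator by s: sin(4s)/s → 4 and sin(9s)/s → 9, so the limit is -4·4/9 = -16/9.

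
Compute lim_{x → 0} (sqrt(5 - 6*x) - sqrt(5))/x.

-3*√(5)/5

A 0/0 form; rationalise with √(5 - 6x) + √5. This collapses the numerator to -6x, leaving -6/(√(5 - 6x) + √5) → -6/(2√5) = -3*√(5)/5.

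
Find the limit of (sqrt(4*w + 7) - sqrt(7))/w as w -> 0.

Substitution gives 0/0. Multiply numerator and denominator by the conjugate √(7 + 4w) + √7.
The numerator becomes (7 + 4w) − 7 = 4w, so the expression simplifies to 4/(√(7 + 4w) + √7).
Letting w → 0 gives 4/(2√7) = 2*√(7)/7.

2*√(7)/7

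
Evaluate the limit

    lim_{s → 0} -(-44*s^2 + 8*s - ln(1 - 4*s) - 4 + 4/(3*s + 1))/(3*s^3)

260/9

Substitution gives 0/0 (the numerator vanishes to order 3).
Expand each term to order s^3: the coefficient of s^3 in −ln(1 - 4s) is 64/3 and in 4·1/(1 + 3s) is -108.
Lower-order terms cancel with the polynomial part, so the numerator is (-260/3)·s^3 + o(s^3), and the limit is (-260/3)/(-3) = 260/9.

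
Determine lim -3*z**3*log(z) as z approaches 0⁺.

This is a 0·(−∞) form. Rewrite as -3·ln(z) / z^(−3) and apply L'Hôpital:
the derivative quotient is -3·(1/z) / (−3·z^(−4)) = (3/3)·z^3 → 0.

0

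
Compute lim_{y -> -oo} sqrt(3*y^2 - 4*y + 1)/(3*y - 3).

-√(3)/3

For large |y|, √(3*y^2 - 4*y + 1) ≈ √3·|y| and the denominator ≈ 3y.
Since y → −∞, |y| = −y, giving −√3/(3) = -√(3)/3.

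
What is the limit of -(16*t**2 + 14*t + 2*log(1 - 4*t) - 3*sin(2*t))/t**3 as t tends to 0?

116/3

Substitution gives 0/0; apply L'Hôpital's rule 3 times.
After differentiating numerator and denominator 3 times the quotient is (24*cos(2*t) + 256/(4*t - 1)^3)/(-6); at t = 0 this is 116/3.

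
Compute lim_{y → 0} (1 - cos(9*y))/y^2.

81/2

Substitution gives 0/0.
Use (1 − cos u)/u² → 1/2 with u = 9y: the limit is 9²/(2·1) = 81/2.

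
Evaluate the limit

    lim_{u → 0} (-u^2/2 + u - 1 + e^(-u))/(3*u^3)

Direct substitution gives 0/0.
Apply L'Hôpital: lim (-u + 1 - e^(-u))/(9*u^2), still 0/0.
Apply L'Hôpital: lim (-1 + e^(-u))/(18*u), still 0/0.
After 3 applications of L'Hôpital's rule the quotient is (-e^(-u))/(18); substituting u = 0 gives -1/18.

-1/18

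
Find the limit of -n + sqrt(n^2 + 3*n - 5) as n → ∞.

3/2

This has the form ∞ − ∞. Multiply and divide by the conjugate √(n^2 + 3*n - 5) + n.
That gives (3n - 5) / (√(n^2 + 3*n - 5) + n).
Divide numerator and denominator by n: the limit is 3/(2·1) = 3/2.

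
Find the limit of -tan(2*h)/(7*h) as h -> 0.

Substitution gives 0/0.
Since tan(u)/u → 1 as u → 0, tan(2h)/(2h) → 1 and the limit is 2/(-7) = -2/7.

-2/7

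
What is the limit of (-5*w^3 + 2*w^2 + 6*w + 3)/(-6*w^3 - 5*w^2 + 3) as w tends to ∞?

5/6

Numerator and denominator both have degree 3.
Dividing every term by w^3, all lower-order terms vanish and the limit is the ratio of leading coefficients, -5/(-6) = 5/6.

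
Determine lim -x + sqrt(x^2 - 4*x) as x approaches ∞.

-2

This has the form ∞ − ∞. Multiply and divide by the conjugate √(x^2 - 4*x) + x.
That gives (-4x) / (√(x^2 - 4*x) + x).
Divide numerator and denominator by x: the limit is -4/(2·1) = -2.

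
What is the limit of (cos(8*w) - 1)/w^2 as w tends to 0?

Direct substitution gives 0/0.
Apply L'Hôpital: lim (-8*sin(8*w))/(2*w), still 0/0.
After 2 applications of L'Hôpital's rule the quotient is (-64*cos(8*w))/(2); substituting w = 0 gives -32.

-32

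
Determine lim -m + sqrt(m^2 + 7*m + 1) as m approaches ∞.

An ∞ − ∞ form. Rationalising with the conjugate, the difference becomes (7m + 1) / (√(m^2 + 7*m + 1) + m).
For large m the denominator behaves like 2·m, so the quotient tends to 7/2 = 7/2.

7/2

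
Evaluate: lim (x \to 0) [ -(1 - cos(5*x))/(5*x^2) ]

-5/2

Substitution gives 0/0.
Use (1 − cos u)/u² → 1/2 with u = 5x: the limit is 5²/(2·(-5)) = -5/2.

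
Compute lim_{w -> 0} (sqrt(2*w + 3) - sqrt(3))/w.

√(3)/3

A 0/0 form; rationalise with √(3 + 2w) + √3. This collapses the numerator to 2w, leaving 2/(√(3 + 2w) + √3) → 2/(2√3) = √(3)/3.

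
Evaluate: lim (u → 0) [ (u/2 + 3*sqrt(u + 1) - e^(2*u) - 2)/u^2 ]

-19/8

Substitution gives 0/0; apply L'Hôpital's rule 2 times.
After differentiating numerator and denominator 2 times the quotient is (-4*e^(2*u) - 3/(4*(u + 1)^(3/2)))/(2); at u = 0 this is -19/8.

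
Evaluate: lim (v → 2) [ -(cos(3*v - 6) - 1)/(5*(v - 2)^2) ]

Direct substitution gives 0/0.
Apply L'Hôpital: lim (-3*sin(3*v - 6))/(20 - 10*v), still 0/0.
After 2 applications of L'Hôpital's rule the quotient is (-9*cos(3*v - 6))/(-10); substituting v = 2 gives 9/10.

9/10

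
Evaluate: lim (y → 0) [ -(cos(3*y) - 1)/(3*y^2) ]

3/2

Direct substitution gives 0/0.
Apply L'Hôpital: lim (-3*sin(3*y))/(-6*y), still 0/0.
After 2 applications of L'Hôpital's rule the quotient is (-9*cos(3*y))/(-6); substituting y = 0 gives 3/2.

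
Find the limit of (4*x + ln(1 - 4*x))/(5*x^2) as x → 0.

-8/5

Direct substitution gives 0/0.
Apply L'Hôpital: lim (4 - 4/(1 - 4*x))/(10*x), still 0/0.
After 2 applications of L'Hôpital's rule the quotient is (-16/(1 - 4*x)^2)/(10); substituting x = 0 gives -8/5.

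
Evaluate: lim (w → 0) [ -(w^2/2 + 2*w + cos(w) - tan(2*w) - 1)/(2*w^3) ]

4/3

Substitution gives 0/0; apply L'Hôpital's rule 3 times.
After differentiating numerator and denominator 3 times the quotient is (sin(w) - 48*tan(2*w)^4 - 64*tan(2*w)^2 - 16)/(-12); at w = 0 this is 4/3.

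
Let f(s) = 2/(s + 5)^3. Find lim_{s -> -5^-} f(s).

As s → -5⁻, (s + 5) → 0⁻, so (s + 5)^3 → 0⁻ and 2/(s + 5)^3 → -∞.

-∞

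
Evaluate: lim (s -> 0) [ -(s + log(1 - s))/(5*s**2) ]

Direct substitution gives 0/0.
Apply L'Hôpital: lim (1 - 1/(1 - s))/(-10*s), still 0/0.
After 2 applications of L'Hôpital's rule the quotient is (-1/(1 - s)^2)/(-10); substituting s = 0 gives 1/10.

1/10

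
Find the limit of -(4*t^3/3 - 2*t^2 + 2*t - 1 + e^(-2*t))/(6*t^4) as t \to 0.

-1/9

Direct substitution gives 0/0.
Apply L'Hôpital: lim (4*t^2 - 4*t + 2 - 2*e^(-2*t))/(-24*t^3), still 0/0.
Apply L'Hôpital: lim (8*t - 4 + 4*e^(-2*t))/(-72*t^2), still 0/0.
Apply L'Hôpital: lim (8 - 8*e^(-2*t))/(-144*t), still 0/0.
After 4 applications of L'Hôpital's rule the quotient is (16*e^(-2*t))/(-144); substituting t = 0 gives -1/9.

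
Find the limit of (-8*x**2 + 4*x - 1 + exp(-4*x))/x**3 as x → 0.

Direct substitution gives 0/0.
Apply L'Hôpital: lim (-16*x + 4 - 4*e^(-4*x))/(3*x^2), still 0/0.
Apply L'Hôpital: lim (-16 + 16*e^(-4*x))/(6*x), still 0/0.
After 3 applications of L'Hôpital's rule the quotient is (-64*e^(-4*x))/(6); substituting x = 0 gives -32/3.

-32/3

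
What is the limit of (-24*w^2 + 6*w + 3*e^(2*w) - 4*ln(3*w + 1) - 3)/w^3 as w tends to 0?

Substitution gives 0/0 (the numerator vanishes to order 3).
Expand each term to order w^3: the coefficient of w^3 in 3·e^(2w) is 4 and in -4·ln(1 + 3w) is -36.
Lower-order terms cancel with the polynomial part, so the numerator is (-32)·w^3 + o(w^3), and the limit is (-32)/(1) = -32.

-32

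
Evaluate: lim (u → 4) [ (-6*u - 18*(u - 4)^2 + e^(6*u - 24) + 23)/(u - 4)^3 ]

36

Direct substitution gives 0/0.
Apply L'Hôpital: lim (-36*u + 6*e^(6*u - 24) + 138)/(3*(u - 4)^2), still 0/0.
Apply L'Hôpital: lim (36*e^(6*u - 24) - 36)/(6*u - 24), still 0/0.
After 3 applications of L'Hôpital's rule the quotient is (216*e^(6*u - 24))/(6); substituting u = 4 gives 36.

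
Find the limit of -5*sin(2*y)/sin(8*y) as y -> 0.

Substitution gives 0/0.
Divide numerator and denominator by y: sin(2y)/y → 2 and sin(8y)/y → 8, so the limit is -5·2/8 = -5/4.

-5/4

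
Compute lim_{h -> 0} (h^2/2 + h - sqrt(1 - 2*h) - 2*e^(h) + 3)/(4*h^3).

Substitution gives 0/0 (the numerator vanishes to order 3).
Expand each term to order h^3: the coefficient of h^3 in -2·e^(h) is -1/3 and in −√(1 - 2h) is 1/2.
Lower-order terms cancel with the polynomial part, so the numerator is (1/6)·h^3 + o(h^3), and the limit is (1/6)/(4) = 1/24.

1/24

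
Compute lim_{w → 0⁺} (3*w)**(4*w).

1

Base → 0⁺ and exponent → 0⁺: a 0^0 form.
Take logs: 4w·ln(3w). This is 0·(−∞); rewriting as ln(3w)/(1/(4w)) and applying L'Hôpital gives 0.
Hence the limit is e^0 = 1.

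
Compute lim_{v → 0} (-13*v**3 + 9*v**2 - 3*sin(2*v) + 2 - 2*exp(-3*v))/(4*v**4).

-27/16

Substitution gives 0/0 (the numerator vanishes to order 4).
Expand each term to order v^4: the coefficient of v^4 in -2·e^(-3v) is -27/4 and in -3·sin(2v) is 0.
Lower-order terms cancel with the polynomial part, so the numerator is (-27/4)·v^4 + o(v^4), and the limit is (-27/4)/(4) = -27/16.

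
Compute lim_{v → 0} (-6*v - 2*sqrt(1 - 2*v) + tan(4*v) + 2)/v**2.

1

Substitution gives 0/0; apply L'Hôpital's rule 2 times.
After differentiating numerator and denominator 2 times the quotient is (32*tan(4*v)/cos(4*v)^2 + 2/(1 - 2*v)^(3/2))/(2); at v = 0 this is 1.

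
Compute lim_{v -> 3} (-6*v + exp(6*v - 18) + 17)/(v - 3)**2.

18

Direct substitution gives 0/0.
Apply L'Hôpital: lim (6*e^(6*v - 18) - 6)/(2*v - 6), still 0/0.
After 2 applications of L'Hôpital's rule the quotient is (36*e^(6*v - 18))/(2); substituting v = 3 gives 18.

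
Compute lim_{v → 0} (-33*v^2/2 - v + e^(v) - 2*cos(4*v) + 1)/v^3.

1/6

Substitution gives 0/0 (the numerator vanishes to order 3).
Expand each term to order v^3: the coefficient of v^3 in -2·cos(4v) is 0 and in e^(v) is 1/6.
Lower-order terms cancel with the polynomial part, so the numerator is (1/6)·v^3 + o(v^3), and the limit is (1/6)/(1) = 1/6.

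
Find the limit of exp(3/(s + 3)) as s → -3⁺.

∞

As s → -3⁺, 3/(s + 3) → +∞, so e^(3/(s + 3)) → ∞.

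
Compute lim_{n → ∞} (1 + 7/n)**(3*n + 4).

e^(21)

The base → 1 and the exponent → ∞: a 1^∞ form.
Take logarithms: (3n + 4)·ln(1 + 7/n). Since ln(1+u) ~ u for small u, this behaves like (3n)·(7/n) → 21.
So the limit is e^(21).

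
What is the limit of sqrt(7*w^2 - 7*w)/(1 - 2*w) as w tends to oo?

For large |w|, √(7*w^2 - 7*w) ≈ √7·|w| and the denominator ≈ -2w.
Since w → +∞, |w| = w, giving √7/(-2) = -√(7)/2.

-√(7)/2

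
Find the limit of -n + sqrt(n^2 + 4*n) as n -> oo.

This has the form ∞ − ∞. Multiply and divide by the conjugate √(n^2 + 4*n) + n.
That gives (4n) / (√(n^2 + 4*n) + n).
Divide numerator and denominator by n: the limit is 4/(2·1) = 2.

2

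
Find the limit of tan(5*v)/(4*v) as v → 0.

5/4

Substitution gives 0/0.
Since tan(u)/u → 1 as u → 0, tan(5v)/(5v) → 1 and the limit is 5/4.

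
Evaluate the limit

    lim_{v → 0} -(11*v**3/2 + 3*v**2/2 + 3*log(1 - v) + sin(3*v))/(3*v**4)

Substitution gives 0/0 (the numerator vanishes to order 4).
Expand each term to order v^4: the coefficient of v^4 in 3·ln(1 - v) is -3/4 and in sin(3v) is 0.
Lower-order terms cancel with the polynomial part, so the numerator is (-3/4)·v^4 + o(v^4), and the limit is (-3/4)/(-3) = 1/4.

1/4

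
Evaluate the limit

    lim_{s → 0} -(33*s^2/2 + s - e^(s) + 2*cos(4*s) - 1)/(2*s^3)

1/12

Substitution gives 0/0; apply L'Hôpital's rule 3 times.
After differentiating numerator and denominator 3 times the quotient is (-e^(s) + 128*sin(4*s))/(-12); at s = 0 this is 1/12.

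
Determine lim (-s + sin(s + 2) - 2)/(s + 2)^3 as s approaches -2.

Direct substitution gives 0/0.
Apply L'Hôpital: lim (cos(s + 2) - 1)/(3*(s + 2)^2), still 0/0.
Apply L'Hôpital: lim (-sin(s + 2))/(6*s + 12), still 0/0.
After 3 applications of L'Hôpital's rule the quotient is (-cos(s + 2))/(6); substituting s = -2 gives -1/6.

-1/6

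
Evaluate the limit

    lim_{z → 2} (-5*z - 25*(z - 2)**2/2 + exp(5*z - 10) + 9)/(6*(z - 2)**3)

125/36

Direct substitution gives 0/0.
Apply L'Hôpital: lim (-25*z + 5*e^(5*z - 10) + 45)/(18*(z - 2)^2), still 0/0.
Apply L'Hôpital: lim (25*e^(5*z - 10) - 25)/(36*z - 72), still 0/0.
After 3 applications of L'Hôpital's rule the quotient is (125*e^(5*z - 10))/(36); substituting z = 2 gives 125/36.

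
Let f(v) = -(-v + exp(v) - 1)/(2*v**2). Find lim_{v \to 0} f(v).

-1/4

Direct substitution gives 0/0.
Apply L'Hôpital: lim (e^(v) - 1)/(-4*v), still 0/0.
After 2 applications of L'Hôpital's rule the quotient is (e^(v))/(-4); substituting v = 0 gives -1/4.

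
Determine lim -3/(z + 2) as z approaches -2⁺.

As z → -2⁺, (z + 2) → 0⁺, so (z + 2)^1 → 0⁺ and -3/(z + 2)^1 → -∞.

-∞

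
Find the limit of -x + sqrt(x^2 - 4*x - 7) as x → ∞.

-2

An ∞ − ∞ form. Rationalising with the conjugate, the difference becomes (-4x - 7) / (√(x^2 - 4*x - 7) + x).
For large x the denominator behaves like 2·x, so the quotient tends to -4/2 = -2.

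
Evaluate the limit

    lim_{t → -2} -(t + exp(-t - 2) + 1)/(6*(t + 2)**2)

-1/12

Direct substitution gives 0/0.
Apply L'Hôpital: lim (1 - e^(-t - 2))/(-12*t - 24), still 0/0.
After 2 applications of L'Hôpital's rule the quotient is (e^(-t - 2))/(-12); substituting t = -2 gives -1/12.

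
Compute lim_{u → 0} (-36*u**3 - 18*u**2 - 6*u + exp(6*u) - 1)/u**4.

Direct substitution gives 0/0.
Apply L'Hôpital: lim (-108*u^2 - 36*u + 6*e^(6*u) - 6)/(4*u^3), still 0/0.
Apply L'Hôpital: lim (-216*u + 36*e^(6*u) - 36)/(12*u^2), still 0/0.
Apply L'Hôpital: lim (216*e^(6*u) - 216)/(24*u), still 0/0.
After 4 applications of L'Hôpital's rule the quotient is (1296*e^(6*u))/(24); substituting u = 0 gives 54.

54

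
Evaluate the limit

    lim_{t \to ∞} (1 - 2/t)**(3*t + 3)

Let L be the limit and take ln: ln L = lim (3t + 3)·ln(1 - 2/t) = lim (3t + 3)·(-2/t + O(1/t²)) = -6.
Hence L = e^(-6).

e^(-6)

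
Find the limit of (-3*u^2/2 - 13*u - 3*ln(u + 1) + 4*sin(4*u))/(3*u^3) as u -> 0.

Substitution gives 0/0; apply L'Hôpital's rule 3 times.
After differentiating numerator and denominator 3 times the quotient is (-256*cos(4*u) - 6/(u + 1)^3)/(18); at u = 0 this is -131/9.

-131/9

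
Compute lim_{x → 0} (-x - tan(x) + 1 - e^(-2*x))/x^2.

Substitution gives 0/0 (the numerator vanishes to order 2).
Expand each term to order x^2: the coefficient of x^2 in −e^(-2x) is -2 and in −tan(x) is 0.
Lower-order terms cancel with the polynomial part, so the numerator is (-2)·x^2 + o(x^2), and the limit is (-2)/(1) = -2.

-2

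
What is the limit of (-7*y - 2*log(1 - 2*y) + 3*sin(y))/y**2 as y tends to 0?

4

Substitution gives 0/0; apply L'Hôpital's rule 2 times.
After differentiating numerator and denominator 2 times the quotient is (-3*sin(y) + 8/(2*y - 1)^2)/(2); at y = 0 this is 4.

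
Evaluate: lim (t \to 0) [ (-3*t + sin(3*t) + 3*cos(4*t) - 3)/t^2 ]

-24

Substitution gives 0/0 (the numerator vanishes to order 2).
Expand each term to order t^2: the coefficient of t^2 in 3·cos(4t) is -24 and in sin(3t) is 0.
Lower-order terms cancel with the polynomial part, so the numerator is (-24)·t^2 + o(t^2), and the limit is (-24)/(1) = -24.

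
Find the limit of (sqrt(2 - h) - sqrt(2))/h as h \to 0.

Substitution gives 0/0. Multiply numerator and denominator by the conjugate √(2 - h) + √2.
The numerator becomes (2 - h) − 2 = -h, so the expression simplifies to -1/(√(2 - h) + √2).
Letting h → 0 gives -1/(2√2) = -√(2)/4.

-√(2)/4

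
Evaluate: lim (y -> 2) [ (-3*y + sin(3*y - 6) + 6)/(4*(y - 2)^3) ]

Direct substitution gives 0/0.
Apply L'Hôpital: lim (3*cos(3*y - 6) - 3)/(12*(y - 2)^2), still 0/0.
Apply L'Hôpital: lim (-9*sin(3*y - 6))/(24*y - 48), still 0/0.
After 3 applications of L'Hôpital's rule the quotient is (-27*cos(3*y - 6))/(24); substituting y = 2 gives -9/8.

-9/8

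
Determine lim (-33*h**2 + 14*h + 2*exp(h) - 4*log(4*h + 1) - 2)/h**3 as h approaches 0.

Substitution gives 0/0; apply L'Hôpital's rule 3 times.
After differentiating numerator and denominator 3 times the quotient is (2*e^(h) - 512/(4*h + 1)^3)/(6); at h = 0 this is -85.

-85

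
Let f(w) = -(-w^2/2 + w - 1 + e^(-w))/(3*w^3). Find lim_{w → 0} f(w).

1/18

Direct substitution gives 0/0.
Apply L'Hôpital: lim (-w + 1 - e^(-w))/(-9*w^2), still 0/0.
Apply L'Hôpital: lim (-1 + e^(-w))/(-18*w), still 0/0.
After 3 applications of L'Hôpital's rule the quotient is (-e^(-w))/(-18); substituting w = 0 gives 1/18.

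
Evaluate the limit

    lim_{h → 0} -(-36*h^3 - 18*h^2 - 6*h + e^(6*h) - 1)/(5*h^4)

Direct substitution gives 0/0.
Apply L'Hôpital: lim (-108*h^2 - 36*h + 6*e^(6*h) - 6)/(-20*h^3), still 0/0.
Apply L'Hôpital: lim (-216*h + 36*e^(6*h) - 36)/(-60*h^2), still 0/0.
Apply L'Hôpital: lim (216*e^(6*h) - 216)/(-120*h), still 0/0.
After 4 applications of L'Hôpital's rule the quotient is (1296*e^(6*h))/(-120); substituting h = 0 gives -54/5.

-54/5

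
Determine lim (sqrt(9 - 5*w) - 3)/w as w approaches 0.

-5/6

A 0/0 form; rationalise with √(9 - 5w) + √9. This collapses the numerator to -5w, leaving -5/(√(9 - 5w) + √9) → -5/(2√9) = -5/6.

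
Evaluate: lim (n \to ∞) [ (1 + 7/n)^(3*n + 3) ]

Let L be the limit and take ln: ln L = lim (3n + 3)·ln(1 + 7/n) = lim (3n + 3)·(7/n + O(1/n²)) = 21.
Hence L = e^(21).

e^(21)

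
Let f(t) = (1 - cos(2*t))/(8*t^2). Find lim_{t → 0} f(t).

1/4

Substitution gives 0/0.
Use (1 − cos u)/u² → 1/2 with u = 2t: the limit is 2²/(2·8) = 1/4.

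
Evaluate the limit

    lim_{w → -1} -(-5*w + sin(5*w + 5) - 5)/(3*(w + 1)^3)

Direct substitution gives 0/0.
Apply L'Hôpital: lim (5*cos(5*w + 5) - 5)/(-9*(w + 1)^2), still 0/0.
Apply L'Hôpital: lim (-25*sin(5*w + 5))/(-18*w - 18), still 0/0.
After 3 applications of L'Hôpital's rule the quotient is (-125*cos(5*w + 5))/(-18); substituting w = -1 gives 125/18.

125/18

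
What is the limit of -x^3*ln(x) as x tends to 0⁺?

This is a 0·(−∞) form. Rewrite as -1·ln(x) / x^(−3) and apply L'Hôpital:
the derivative quotient is -1·(1/x) / (−3·x^(−4)) = (1/3)·x^3 → 0.

0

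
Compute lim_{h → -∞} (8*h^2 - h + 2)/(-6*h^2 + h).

Numerator and denominator both have degree 2.
Dividing every term by h^2, all lower-order terms vanish and the limit is the ratio of leading coefficients, 8/(-6) = -4/3.

-4/3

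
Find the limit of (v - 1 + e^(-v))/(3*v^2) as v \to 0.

1/6

Direct substitution gives 0/0.
Apply L'Hôpital: lim (1 - e^(-v))/(6*v), still 0/0.
After 2 applications of L'Hôpital's rule the quotient is (e^(-v))/(6); substituting v = 0 gives 1/6.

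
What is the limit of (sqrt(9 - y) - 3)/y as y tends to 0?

A 0/0 form; rationalise with √(9 - y) + √9. This collapses the numerator to -y, leaving -1/(√(9 - y) + √9) → -1/(2√9) = -1/6.

-1/6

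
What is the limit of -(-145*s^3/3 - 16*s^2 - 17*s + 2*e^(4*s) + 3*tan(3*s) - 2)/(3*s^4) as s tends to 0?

-64/9

Substitution gives 0/0; apply L'Hôpital's rule 4 times.
After differentiating numerator and denominator 4 times the quotient is (512*e^(4*s) + 5832*tan(3*s)^5 + 9720*tan(3*s)^3 + 3888*tan(3*s))/(-72); at s = 0 this is -64/9.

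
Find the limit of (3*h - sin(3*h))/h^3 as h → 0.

9/2

Direct substitution gives 0/0.
Apply L'Hôpital: lim (3 - 3*cos(3*h))/(3*h^2), still 0/0.
Apply L'Hôpital: lim (9*sin(3*h))/(6*h), still 0/0.
After 3 applications of L'Hôpital's rule the quotient is (27*cos(3*h))/(6); substituting h = 0 gives 9/2.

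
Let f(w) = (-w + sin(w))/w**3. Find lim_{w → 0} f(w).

Direct substitution gives 0/0.
Apply L'Hôpital: lim (cos(w) - 1)/(3*w^2), still 0/0.
Apply L'Hôpital: lim (-sin(w))/(6*w), still 0/0.
After 3 applications of L'Hôpital's rule the quotient is (-cos(w))/(6); substituting w = 0 gives -1/6.

-1/6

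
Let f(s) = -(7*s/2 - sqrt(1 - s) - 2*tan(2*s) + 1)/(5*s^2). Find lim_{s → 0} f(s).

-1/40

Substitution gives 0/0; apply L'Hôpital's rule 2 times.
After differentiating numerator and denominator 2 times the quotient is (-16*tan(2*s)/cos(2*s)^2 + 1/(4*(1 - s)^(3/2)))/(-10); at s = 0 this is -1/40.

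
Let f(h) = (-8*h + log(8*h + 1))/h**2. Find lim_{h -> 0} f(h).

-32

Direct substitution gives 0/0.
Apply L'Hôpital: lim (-8 + 8/(8*h + 1))/(2*h), still 0/0.
After 2 applications of L'Hôpital's rule the quotient is (-64/(8*h + 1)^2)/(2); substituting h = 0 gives -32.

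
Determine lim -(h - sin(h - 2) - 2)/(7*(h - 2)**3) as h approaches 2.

Direct substitution gives 0/0.
Apply L'Hôpital: lim (1 - cos(h - 2))/(-21*(h - 2)^2), still 0/0.
Apply L'Hôpital: lim (sin(h - 2))/(84 - 42*h), still 0/0.
After 3 applications of L'Hôpital's rule the quotient is (cos(h - 2))/(-42); substituting h = 2 gives -1/42.

-1/42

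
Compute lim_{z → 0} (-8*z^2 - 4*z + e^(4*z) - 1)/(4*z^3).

8/3

Direct substitution gives 0/0.
Apply L'Hôpital: lim (-16*z + 4*e^(4*z) - 4)/(12*z^2), still 0/0.
Apply L'Hôpital: lim (16*e^(4*z) - 16)/(24*z), still 0/0.
After 3 applications of L'Hôpital's rule the quotient is (64*e^(4*z))/(24); substituting z = 0 gives 8/3.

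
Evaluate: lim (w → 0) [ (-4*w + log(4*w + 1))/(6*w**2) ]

-4/3

Direct substitution gives 0/0.
Apply L'Hôpital: lim (-4 + 4/(4*w + 1))/(12*w), still 0/0.
After 2 applications of L'Hôpital's rule the quotient is (-16/(4*w + 1)^2)/(12); substituting w = 0 gives -4/3.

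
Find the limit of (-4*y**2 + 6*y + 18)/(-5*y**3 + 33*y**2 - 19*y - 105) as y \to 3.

-9/22

Direct substitution gives 0/0, so factor. Both numerator and denominator have (y - 3) as a factor.
After cancelling, the expression reduces to (-4*y - 6)/(-5*y^2 + 18*y + 35).
Substituting y = 3 gives -9/22.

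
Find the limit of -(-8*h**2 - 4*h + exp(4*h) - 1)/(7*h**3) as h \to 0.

-32/21

Direct substitution gives 0/0.
Apply L'Hôpital: lim (-16*h + 4*e^(4*h) - 4)/(-21*h^2), still 0/0.
Apply L'Hôpital: lim (16*e^(4*h) - 16)/(-42*h), still 0/0.
After 3 applications of L'Hôpital's rule the quotient is (64*e^(4*h))/(-42); substituting h = 0 gives -32/21.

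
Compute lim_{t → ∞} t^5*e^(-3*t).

0

Write as t^5/e^{3t}, an ∞/∞ form.
Exponential growth dominates any polynomial, so repeated L'Hôpital (or the standard result) gives 0.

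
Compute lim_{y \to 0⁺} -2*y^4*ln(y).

0

This is a 0·(−∞) form. Rewrite as -2·ln(y) / y^(−4) and apply L'Hôpital:
the derivative quotient is -2·(1/y) / (−4·y^(−5)) = (2/4)·y^4 → 0.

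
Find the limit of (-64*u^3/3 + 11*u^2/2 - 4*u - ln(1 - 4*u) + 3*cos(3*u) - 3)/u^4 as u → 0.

593/8

Substitution gives 0/0; apply L'Hôpital's rule 4 times.
After differentiating numerator and denominator 4 times the quotient is (243*cos(3*u) + 1536/(4*u - 1)^4)/(24); at u = 0 this is 593/8.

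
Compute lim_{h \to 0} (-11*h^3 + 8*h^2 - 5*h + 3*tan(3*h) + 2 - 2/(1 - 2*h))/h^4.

Substitution gives 0/0 (the numerator vanishes to order 4).
Expand each term to order h^4: the coefficient of h^4 in 3·tan(3h) is 0 and in -2·1/(1 - 2h) is -32.
Lower-order terms cancel with the polynomial part, so the numerator is (-32)·h^4 + o(h^4), and the limit is (-32)/(1) = -32.

-32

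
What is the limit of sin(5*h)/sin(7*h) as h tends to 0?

Substitution gives 0/0.
Divide numerator and denominator by h: sin(5h)/h → 5 and sin(7h)/h → 7, so the limit is 1·5/7 = 5/7.

5/7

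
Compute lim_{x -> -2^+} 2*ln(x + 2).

-∞

As x → -2⁺, x + 2 → 0⁺ and ln(x + 2) → −∞.
Multiplying by 2 gives -∞.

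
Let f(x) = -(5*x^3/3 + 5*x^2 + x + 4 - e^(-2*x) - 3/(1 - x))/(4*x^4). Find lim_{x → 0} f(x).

11/12

Substitution gives 0/0 (the numerator vanishes to order 4).
Expand each term to order x^4: the coefficient of x^4 in −e^(-2x) is -2/3 and in -3·1/(1 - x) is -3.
Lower-order terms cancel with the polynomial part, so the numerator is (-11/3)·x^4 + o(x^4), and the limit is (-11/3)/(-4) = 11/12.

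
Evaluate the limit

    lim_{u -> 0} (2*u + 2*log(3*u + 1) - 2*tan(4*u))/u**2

Substitution gives 0/0 (the numerator vanishes to order 2).
Expand each term to order u^2: the coefficient of u^2 in -2·tan(4u) is 0 and in 2·ln(1 + 3u) is -9.
Lower-order terms cancel with the polynomial part, so the numerator is (-9)·u^2 + o(u^2), and the limit is (-9)/(1) = -9.

-9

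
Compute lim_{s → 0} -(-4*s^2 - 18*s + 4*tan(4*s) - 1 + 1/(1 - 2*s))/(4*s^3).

Substitution gives 0/0; apply L'Hôpital's rule 3 times.
After differentiating numerator and denominator 3 times the quotient is (1536*tan(4*s)^2/cos(4*s)^2 + 512/cos(4*s)^2 + 48/(2*s - 1)^4)/(-24); at s = 0 this is -70/3.

-70/3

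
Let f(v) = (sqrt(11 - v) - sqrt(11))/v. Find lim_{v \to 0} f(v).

Substitution gives 0/0. Multiply numerator and denominator by the conjugate √(11 - v) + √11.
The numerator becomes (11 - v) − 11 = -v, so the expression simplifies to -1/(√(11 - v) + √11).
Letting v → 0 gives -1/(2√11) = -√(11)/22.

-√(11)/22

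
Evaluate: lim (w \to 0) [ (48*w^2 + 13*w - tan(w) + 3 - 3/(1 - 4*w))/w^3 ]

Substitution gives 0/0; apply L'Hôpital's rule 3 times.
After differentiating numerator and denominator 3 times the quotient is (4/cos(w)^2 - 6/cos(w)^4 - 1152/(4*w - 1)^4)/(6); at w = 0 this is -577/3.

-577/3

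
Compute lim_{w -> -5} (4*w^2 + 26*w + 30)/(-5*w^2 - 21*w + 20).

-14/29

Since w = -5 makes numerator and denominator zero, (w + 5) divides both.
Cancelling it gives (4*w + 6)/(4 - 5*w); now plug in w = -5 to get -14/29.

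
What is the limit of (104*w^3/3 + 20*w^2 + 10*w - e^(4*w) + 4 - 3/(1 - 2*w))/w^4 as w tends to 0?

Substitution gives 0/0; apply L'Hôpital's rule 4 times.
After differentiating numerator and denominator 4 times the quotient is (-256*e^(4*w) + 1152/(2*w - 1)^5)/(24); at w = 0 this is -176/3.

-176/3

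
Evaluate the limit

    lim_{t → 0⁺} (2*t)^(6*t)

Base → 0⁺ and exponent → 0⁺: a 0^0 form.
Take logs: 6t·ln(2t). This is 0·(−∞); rewriting as ln(2t)/(1/(6t)) and applying L'Hôpital gives 0.
Hence the limit is e^0 = 1.

1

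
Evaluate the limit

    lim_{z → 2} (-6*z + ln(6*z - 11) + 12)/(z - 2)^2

Direct substitution gives 0/0.
Apply L'Hôpital: lim (-6 + 6/(6*z - 11))/(2*z - 4), still 0/0.
After 2 applications of L'Hôpital's rule the quotient is (-36/(6*z - 11)^2)/(2); substituting z = 2 gives -18.

-18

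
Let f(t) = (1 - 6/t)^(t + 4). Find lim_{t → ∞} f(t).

e^(-6)

Write it as [(1 - 6/t)^t]^(1) · (1 - 6/t)^(4). The bracketed term tends to e^(-6) and the second factor to 1, so the limit is e^(-6).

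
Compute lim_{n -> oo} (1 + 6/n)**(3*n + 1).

e^(18)

Let L be the limit and take ln: ln L = lim (3n + 1)·ln(1 + 6/n) = lim (3n + 1)·(6/n + O(1/n²)) = 18.
Hence L = e^(18).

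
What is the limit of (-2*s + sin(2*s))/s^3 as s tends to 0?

-4/3

Direct substitution gives 0/0.
Apply L'Hôpital: lim (2*cos(2*s) - 2)/(3*s^2), still 0/0.
Apply L'Hôpital: lim (-4*sin(2*s))/(6*s), still 0/0.
After 3 applications of L'Hôpital's rule the quotient is (-8*cos(2*s))/(6); substituting s = 0 gives -4/3.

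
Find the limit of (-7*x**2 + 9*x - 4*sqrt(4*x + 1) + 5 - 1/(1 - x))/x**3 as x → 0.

Substitution gives 0/0 (the numerator vanishes to order 3).
Expand each term to order x^3: the coefficient of x^3 in -4·√(1 + 4x) is -16 and in −1/(1 - x) is -1.
Lower-order terms cancel with the polynomial part, so the numerator is (-17)·x^3 + o(x^3), and the limit is (-17)/(1) = -17.

-17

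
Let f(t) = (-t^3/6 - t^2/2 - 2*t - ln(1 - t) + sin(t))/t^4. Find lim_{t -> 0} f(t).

1/4

Substitution gives 0/0; apply L'Hôpital's rule 4 times.
After differentiating numerator and denominator 4 times the quotient is (sin(t) + 6/(t - 1)^4)/(24); at t = 0 this is 1/4.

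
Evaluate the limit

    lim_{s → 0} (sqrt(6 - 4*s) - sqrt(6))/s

-√(6)/3

A 0/0 form; rationalise with √(6 - 4s) + √6. This collapses the numerator to -4s, leaving -4/(√(6 - 4s) + √6) → -4/(2√6) = -√(6)/3.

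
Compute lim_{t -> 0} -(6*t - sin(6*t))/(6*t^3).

Direct substitution gives 0/0.
Apply L'Hôpital: lim (6 - 6*cos(6*t))/(-18*t^2), still 0/0.
Apply L'Hôpital: lim (36*sin(6*t))/(-36*t), still 0/0.
After 3 applications of L'Hôpital's rule the quotient is (216*cos(6*t))/(-36); substituting t = 0 gives -6.

-6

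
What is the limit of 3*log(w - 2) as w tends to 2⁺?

-∞

As w → 2⁺, w - 2 → 0⁺ and ln(w - 2) → −∞.
Multiplying by 3 gives -∞.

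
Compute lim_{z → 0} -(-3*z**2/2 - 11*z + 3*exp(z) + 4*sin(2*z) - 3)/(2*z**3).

Substitution gives 0/0 (the numerator vanishes to order 3).
Expand each term to order z^3: the coefficient of z^3 in 4·sin(2z) is -16/3 and in 3·e^(z) is 1/2.
Lower-order terms cancel with the polynomial part, so the numerator is (-29/6)·z^3 + o(z^3), and the limit is (-29/6)/(-2) = 29/12.

29/12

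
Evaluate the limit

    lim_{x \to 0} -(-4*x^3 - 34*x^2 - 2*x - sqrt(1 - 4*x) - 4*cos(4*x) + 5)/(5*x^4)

98/15

Substitution gives 0/0 (the numerator vanishes to order 4).
Expand each term to order x^4: the coefficient of x^4 in −√(1 - 4x) is 10 and in -4·cos(4x) is -128/3.
Lower-order terms cancel with the polynomial part, so the numerator is (-98/3)·x^4 + o(x^4), and the limit is (-98/3)/(-5) = 98/15.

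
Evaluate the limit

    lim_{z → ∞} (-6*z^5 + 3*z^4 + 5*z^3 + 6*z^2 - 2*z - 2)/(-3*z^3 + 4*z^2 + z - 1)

∞

The numerator has higher degree (5 > 3); the quotient behaves like (-6/(-3))·z^2 for large |z|.
As z → +∞ this diverges to ∞.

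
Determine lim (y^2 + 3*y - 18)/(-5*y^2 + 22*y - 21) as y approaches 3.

-9/8

Since y = 3 makes numerator and denominator zero, (y - 3) divides both.
Cancelling it gives (y + 6)/(7 - 5*y); now plug in y = 3 to get -9/8.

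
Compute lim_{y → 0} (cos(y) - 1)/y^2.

-1/2

Direct substitution gives 0/0.
Apply L'Hôpital: lim (-sin(y))/(2*y), still 0/0.
After 2 applications of L'Hôpital's rule the quotient is (-cos(y))/(2); substituting y = 0 gives -1/2.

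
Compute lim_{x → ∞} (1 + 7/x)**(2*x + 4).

Write it as [(1 + 7/x)^x]^(2) · (1 + 7/x)^(4). The bracketed term tends to e^(7) and the second factor to 1, so the limit is e^(14).

e^(14)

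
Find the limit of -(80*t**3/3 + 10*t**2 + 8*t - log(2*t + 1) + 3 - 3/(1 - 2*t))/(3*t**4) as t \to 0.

44/3

Substitution gives 0/0 (the numerator vanishes to order 4).
Expand each term to order t^4: the coefficient of t^4 in -3·1/(1 - 2t) is -48 and in −ln(1 + 2t) is 4.
Lower-order terms cancel with the polynomial part, so the numerator is (-44)·t^4 + o(t^4), and the limit is (-44)/(-3) = 44/3.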